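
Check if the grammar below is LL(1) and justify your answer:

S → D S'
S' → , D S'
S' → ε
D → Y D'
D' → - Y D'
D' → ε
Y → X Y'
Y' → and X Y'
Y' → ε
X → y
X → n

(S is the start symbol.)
Yes, the grammar is LL(1).

Relevant sets:
  FOLLOW(S') = { $ }
  FOLLOW(D') = { $, ',' }
  FOLLOW(Y') = { $, ',', '-' }

For S':
  PREDICT(S' → ',' D S') = { ',' }
  PREDICT(S' → ε) = { $ }
For D':
  PREDICT(D' → '-' Y D') = { '-' }
  PREDICT(D' → ε) = { $, ',' }
For Y':
  PREDICT(Y' → and X Y') = { 'and' }
  PREDICT(Y' → ε) = { $, ',', '-' }
For X:
  PREDICT(X → y) = { 'y' }
  PREDICT(X → n) = { 'n' }
S, D, Y have a single production, so nothing to check there.

All predict sets are disjoint. The grammar IS LL(1).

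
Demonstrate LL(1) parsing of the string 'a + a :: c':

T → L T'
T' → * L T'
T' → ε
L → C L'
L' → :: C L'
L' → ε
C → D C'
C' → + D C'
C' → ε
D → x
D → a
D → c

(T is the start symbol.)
Stack is shown with the top on the left.

Stack           Input         Action
------------------------------------
T $             a + a :: c $  output T → L T'
L T' $          a + a :: c $  output L → C L'
C L' T' $       a + a :: c $  output C → D C'
D C' L' T' $    a + a :: c $  output D → a
a C' L' T' $    a + a :: c $  match 'a'
C' L' T' $      + a :: c $    output C' → + D C'
+ D C' L' T' $  + a :: c $    match '+'
D C' L' T' $    a :: c $      output D → a
a C' L' T' $    a :: c $      match 'a'
C' L' T' $      :: c $        output C' → ε
L' T' $         :: c $        output L' → :: C L'
:: C L' T' $    :: c $        match '::'
C L' T' $       c $           output C → D C'
D C' L' T' $    c $           output D → c
c C' L' T' $    c $           match 'c'
C' L' T' $      $             output C' → ε
L' T' $         $             output L' → ε
T' $            $             output T' → ε
$               $             accept

The string is accepted.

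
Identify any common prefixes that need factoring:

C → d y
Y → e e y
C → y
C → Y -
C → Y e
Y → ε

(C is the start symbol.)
Left-factoring is needed when two productions for the same non-terminal
share a common prefix on the right-hand side.

Productions for C:
  C → d y
  C → y
  C → Y -
  C → Y e
Productions for Y:
  Y → e e y
  Y → ε

Found common prefix 'Y' in productions for C

Answer: Yes, C has productions with common prefix 'Y'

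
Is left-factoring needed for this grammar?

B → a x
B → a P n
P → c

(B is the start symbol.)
Left-factoring is needed when two productions for the same non-terminal
share a common prefix on the right-hand side.

Productions for B:
  B → a x
  B → a P n

Found common prefix 'a' in productions for B

Answer: Yes, B has productions with common prefix 'a'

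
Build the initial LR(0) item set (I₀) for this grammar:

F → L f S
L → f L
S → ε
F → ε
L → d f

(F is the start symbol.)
{ [F → . L f S], [F → .], [F' → . F], [L → . d f], [L → . f L] }

First, augment the grammar with F' → F
I₀ = CLOSURE({ [F' → . F] }):
  [F' → . F] has the dot before F: add [F → . L f S], [F → .]
  [F → . L f S] has the dot before L: add [L → . f L], [L → . d f]
No further items can be added.

I₀ = { [F → . L f S], [F → .], [F' → . F], [L → . d f], [L → . f L] }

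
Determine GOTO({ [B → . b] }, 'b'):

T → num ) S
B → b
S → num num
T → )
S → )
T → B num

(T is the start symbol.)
{ [B → b .] }

GOTO(I, 'b') = CLOSURE({ [A → αX.β] : [A → α.Xβ] ∈ I, X = 'b' })

Items with dot before 'b', with the dot advanced:
  [B → . b] → [B → b .]
Closure adds nothing (no advanced item has the dot before a non-terminal).

GOTO = { [B → b .] }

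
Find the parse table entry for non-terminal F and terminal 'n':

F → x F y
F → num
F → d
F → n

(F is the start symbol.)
F → n

To find M[F, 'n'], we find productions for F where 'n' is in the predict set (PREDICT(N → α) = (FIRST(α) \ {ε}) ∪ (FOLLOW(N) if α ⇒* ε)).

F → x F y: PREDICT = { 'x' }
F → num: PREDICT = { 'num' }
F → d: PREDICT = { 'd' }
F → n: PREDICT = { 'n' }
  'n' is in predict set, so this production goes in M[F, 'n']

M[F, 'n'] = F → n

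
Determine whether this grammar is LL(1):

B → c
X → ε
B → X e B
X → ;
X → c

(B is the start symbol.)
No. Predict set conflict for B: { 'c' }

A grammar is LL(1) if for each non-terminal N with multiple productions, the predict sets of those productions are pairwise disjoint, where PREDICT(N → α) = (FIRST(α) \ {ε}) ∪ (FOLLOW(N) if α ⇒* ε).

Relevant sets:
  FIRST(X) = { ';', 'c', ε }
  FOLLOW(X) = { 'e' }

For B:
  PREDICT(B → c) = { 'c' }
  PREDICT(B → X e B) = { ';', 'c', 'e' }
For X:
  PREDICT(X → ε) = { 'e' }
  PREDICT(X → ';') = { ';' }
  PREDICT(X → c) = { 'c' }

Conflict found: Predict set conflict for B: { 'c' }
The grammar is NOT LL(1).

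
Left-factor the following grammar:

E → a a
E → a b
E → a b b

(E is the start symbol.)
Left-factoring transforms A → αβ₁ | αβ₂ into A → αA' and A' → β₁ | β₂
(α is the longest common prefix among the alternatives). Repeat until
no nonterminal has two alternatives with a common prefix.

Round 1: E has alternatives sharing prefix 'a'. Introduce E': E → a E'
  Add: E' → a
  Add: E' → b
  Add: E' → b b

Round 2: E' has alternatives sharing prefix 'b'. Introduce E'': E' → b E''
  Add: E'' → ε
  Add: E'' → b

No remaining common prefixes — done.

Resulting grammar:
E → a E'
E' → a
E' → b E''
E'' → ε
E'' → b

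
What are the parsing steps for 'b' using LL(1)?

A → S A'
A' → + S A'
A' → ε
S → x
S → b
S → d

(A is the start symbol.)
Stack is shown with the top on the left.

Stack   Input  Action
---------------------
A $     b $    output A → S A'
S A' $  b $    output S → b
b A' $  b $    match 'b'
A' $    $      output A' → ε
$       $      accept

The string is accepted.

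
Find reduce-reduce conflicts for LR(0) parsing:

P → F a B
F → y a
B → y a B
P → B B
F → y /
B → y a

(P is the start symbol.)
Yes — I6: [B → y a .] vs [F → y a .]

Augment with P' → P and build the canonical LR(0) collection (I0 = CLOSURE({[P' → . P]}), then GOTO on every symbol after a dot until no new states appear). It has 13 states:
  I0: { [B → . y a B], [B → . y a], [F → . y /], [F → . y a], [P → . B B], [P → . F a B], [P' → . P] }  — shift
  I1: { [B → . y a B], [B → . y a], [P → B . B] }  — shift
  I2: { [P → F . a B] }  — shift
  I3: { [P' → P .] }  — accept
  I4: { [B → y . a B], [B → y . a], [F → y . /], [F → y . a] }  — shift
  I5: { [F → y / .] }  — reduce
  I6: { [B → . y a B], [B → . y a], [B → y a . B], [B → y a .], [F → y a .] }  — shift, 2 reduces
  I7: { [B → y a B .] }  — reduce
  I8: { [B → y . a B], [B → y . a] }  — shift
  I9: { [B → . y a B], [B → . y a], [B → y a . B], [B → y a .] }  — shift, reduce
  I10: { [B → . y a B], [B → . y a], [P → F a . B] }  — shift
  I11: { [P → F a B .] }  — reduce
  I12: { [P → B B .] }  — reduce

I6 contains complete items [B → y a .], [F → y a .] — reduce-reduce conflict.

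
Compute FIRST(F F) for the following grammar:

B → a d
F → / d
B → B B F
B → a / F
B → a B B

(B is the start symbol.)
FIRST sets of the non-terminals involved (from the grammar, by fixed-point iteration):
  FIRST(F) = { '/' }

To compute FIRST(F F), process the symbols left to right:
Symbol F is a non-terminal. Add FIRST(F) \ {ε} = { '/' }
F is not nullable (ε ∉ FIRST(F)), so stop here.
FIRST(F F) = { '/' }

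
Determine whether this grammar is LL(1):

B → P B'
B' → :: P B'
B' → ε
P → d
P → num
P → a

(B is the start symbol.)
A grammar is LL(1) if for each non-terminal N with multiple productions, the predict sets of those productions are pairwise disjoint, where PREDICT(N → α) = (FIRST(α) \ {ε}) ∪ (FOLLOW(N) if α ⇒* ε).

Relevant sets:
  FOLLOW(B') = { $ }

For B':
  PREDICT(B' → :: P B') = { '::' }
  PREDICT(B' → ε) = { $ }
For P:
  PREDICT(P → d) = { 'd' }
  PREDICT(P → num) = { 'num' }
  PREDICT(P → a) = { 'a' }
B has a single production, so nothing to check there.

All predict sets are disjoint. The grammar IS LL(1).

Answer: Yes, the grammar is LL(1).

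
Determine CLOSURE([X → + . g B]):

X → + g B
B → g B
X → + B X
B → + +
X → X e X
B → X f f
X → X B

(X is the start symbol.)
Start with: [X → + . g B]
The dot precedes the terminal g, so nothing is added.

CLOSURE = { [X → + . g B] }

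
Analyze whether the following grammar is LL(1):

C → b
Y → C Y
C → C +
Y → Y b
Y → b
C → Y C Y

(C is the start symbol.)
No. Predict set conflict for C: { 'b' }

A grammar is LL(1) if for each non-terminal N with multiple productions, the predict sets of those productions are pairwise disjoint, where PREDICT(N → α) = (FIRST(α) \ {ε}) ∪ (FOLLOW(N) if α ⇒* ε).

Relevant sets:
  FIRST(C) = { 'b' }
  FIRST(Y) = { 'b' }

For C:
  PREDICT(C → b) = { 'b' }
  PREDICT(C → C '+') = { 'b' }
  PREDICT(C → Y C Y) = { 'b' }
For Y:
  PREDICT(Y → C Y) = { 'b' }
  PREDICT(Y → Y b) = { 'b' }
  PREDICT(Y → b) = { 'b' }

Conflict found: Predict set conflict for C: { 'b' }
The grammar is NOT LL(1).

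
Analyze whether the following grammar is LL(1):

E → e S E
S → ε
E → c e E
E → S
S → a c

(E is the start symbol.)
No. Predict set conflict for S: { 'a' }

A grammar is LL(1) if for each non-terminal N with multiple productions, the predict sets of those productions are pairwise disjoint, where PREDICT(N → α) = (FIRST(α) \ {ε}) ∪ (FOLLOW(N) if α ⇒* ε).

Relevant sets:
  FIRST(S) = { 'a', ε }
  FOLLOW(E) = { $ }
  FOLLOW(S) = { $, 'a', 'c', 'e' }

For E:
  PREDICT(E → e S E) = { 'e' }
  PREDICT(E → c e E) = { 'c' }
  PREDICT(E → S) = { $, 'a' }
For S:
  PREDICT(S → ε) = { $, 'a', 'c', 'e' }
  PREDICT(S → a c) = { 'a' }

Conflict found: Predict set conflict for S: { 'a' }
The grammar is NOT LL(1).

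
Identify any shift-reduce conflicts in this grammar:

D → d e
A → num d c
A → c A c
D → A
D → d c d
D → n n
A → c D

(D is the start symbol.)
Yes — I13: [D → A .] vs [A → c A . c]

A shift-reduce conflict occurs when an LR(0) state has both:
  - a complete (reduce) item [A → α .] (dot at the end), and
  - a shift item [B → β . c γ] (dot before a terminal).

Augment with D' → D and build the canonical LR(0) collection (I0 = CLOSURE({[D' → . D]}), then GOTO on every symbol after a dot until no new states appear). It has 16 states:
  I0: { [A → . c A c], [A → . c D], [A → . num d c], [D → . A], [D → . d c d], [D → . d e], [D → . n n], [D' → . D] }  — shift
  I1: { [D → A .] }  — reduce
  I2: { [D' → D .] }  — accept
  I3: { [A → . c A c], [A → . c D], [A → . num d c], [A → c . A c], [A → c . D], [D → . A], [D → . d c d], [D → . d e], [D → . n n] }  — shift
  I4: { [D → d . c d], [D → d . e] }  — shift
  I5: { [D → n . n] }  — shift
  I6: { [A → num . d c] }  — shift
  I7: { [A → num d . c] }  — shift
  I8: { [A → num d c .] }  — reduce
  I9: { [D → n n .] }  — reduce
  I10: { [D → d c . d] }  — shift
  I11: { [D → d e .] }  — reduce
  I12: { [D → d c d .] }  — reduce
  I13: { [A → c A . c], [D → A .] }  — shift, reduce
  I14: { [A → c D .] }  — reduce
  I15: { [A → c A c .] }  — reduce

I13 contains reduce item [D → A .] and shift item [A → c A . c] — shift-reduce conflict.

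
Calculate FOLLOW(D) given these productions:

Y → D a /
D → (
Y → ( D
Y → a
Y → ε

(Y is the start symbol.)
{ $, 'a' }

To compute FOLLOW(D), find every occurrence of D on a right-hand side N → α D β: add FIRST(β) \ {ε}, and if β is empty or nullable also add FOLLOW(N). Iterate to a fixed point.

In Y → D a /: D is followed by a '/', add FIRST(a '/') \ {ε} = { 'a' }
In Y → ( D: D is at the end, add FOLLOW(Y)

The FOLLOW sets referred to above (computed the same way, to a fixed point):
  FOLLOW(Y) = { $ }

Taking the union: FOLLOW(D) = { $, 'a' }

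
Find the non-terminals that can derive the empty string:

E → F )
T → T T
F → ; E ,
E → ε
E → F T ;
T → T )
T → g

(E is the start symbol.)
A non-terminal is nullable if it can derive ε (the empty string): either it has an ε-production, or it has a production whose right-hand side consists entirely of nullable non-terminals.

ε-productions: E → ε
So E is immediately nullable.
No further non-terminal can be added: every production for the remaining non-terminals contains a terminal or a non-nullable non-terminal.
Nullable = { 'E' }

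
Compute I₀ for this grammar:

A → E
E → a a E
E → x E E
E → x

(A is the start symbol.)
{ [A → . E], [A' → . A], [E → . a a E], [E → . x E E], [E → . x] }

First, augment the grammar with A' → A
I₀ = CLOSURE({ [A' → . A] }):
  [A' → . A] has the dot before A: add [A → . E]
  [A → . E] has the dot before E: add [E → . a a E], [E → . x E E], [E → . x]
No further items can be added.

I₀ = { [A → . E], [A' → . A], [E → . a a E], [E → . x E E], [E → . x] }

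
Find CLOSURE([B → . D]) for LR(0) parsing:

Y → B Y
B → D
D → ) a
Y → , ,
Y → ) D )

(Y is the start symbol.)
{ [B → . D], [D → . ) a] }

Start with: [B → . D]
  [B → . D] has the dot before D: add [D → . ) a]
No further items can be added.

CLOSURE = { [B → . D], [D → . ) a] }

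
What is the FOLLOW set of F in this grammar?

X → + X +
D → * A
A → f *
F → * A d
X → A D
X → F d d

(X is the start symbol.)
In X → F d d: F is followed by d d, add FIRST(d d) \ {ε} = { 'd' }

Taking the union: FOLLOW(F) = { 'd' }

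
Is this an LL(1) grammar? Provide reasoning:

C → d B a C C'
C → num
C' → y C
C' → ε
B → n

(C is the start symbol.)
No. Predict set conflict for C': { 'y' }

A grammar is LL(1) if for each non-terminal N with multiple productions, the predict sets of those productions are pairwise disjoint, where PREDICT(N → α) = (FIRST(α) \ {ε}) ∪ (FOLLOW(N) if α ⇒* ε).

Relevant sets:
  FOLLOW(C') = { $, 'y' }

For C:
  PREDICT(C → d B a C C') = { 'd' }
  PREDICT(C → num) = { 'num' }
For C':
  PREDICT(C' → y C) = { 'y' }
  PREDICT(C' → ε) = { $, 'y' }
B has a single production, so nothing to check there.

Conflict found: Predict set conflict for C': { 'y' }
The grammar is NOT LL(1).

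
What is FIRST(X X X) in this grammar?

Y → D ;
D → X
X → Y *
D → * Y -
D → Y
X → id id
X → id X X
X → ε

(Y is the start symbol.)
{ '*', ';', 'id', ε }

FIRST sets of the non-terminals involved (from the grammar, by fixed-point iteration):
  FIRST(X) = { '*', ';', 'id', ε }

To compute FIRST(X X X), process the symbols left to right:
Symbol X is a non-terminal. Add FIRST(X) \ {ε} = { '*', ';', 'id' }
X is nullable (ε ∈ FIRST(X)), continue to the next symbol.
Symbol X is a non-terminal. Add FIRST(X) \ {ε} = { '*', ';', 'id' }
X is nullable (ε ∈ FIRST(X)), continue to the next symbol.
Symbol X is a non-terminal. Add FIRST(X) \ {ε} = { '*', ';', 'id' }
X is nullable (ε ∈ FIRST(X)), continue to the next symbol.
All symbols are nullable, so ε is in the result.
FIRST(X X X) = { '*', ';', 'id', ε }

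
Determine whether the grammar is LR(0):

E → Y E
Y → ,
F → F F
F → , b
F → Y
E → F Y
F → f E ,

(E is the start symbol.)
A grammar is LR(0) if no state in the canonical LR(0) collection has:
  - both a shift item (dot before a terminal) and a complete item (shift-reduce conflict), or
  - two or more complete items (reduce-reduce conflict; the accept item [E' → E .] counts as a complete item here).

Augment with E' → E and build the canonical LR(0) collection (I0 = CLOSURE({[E' → . E]}), then GOTO on every symbol after a dot until no new states appear). It has 13 states:
  I0: { [E → . F Y], [E → . Y E], [E' → . E], [F → . , b], [F → . F F], [F → . Y], [F → . f E ,], [Y → . ,] }  — shift
  I1: { [F → , . b], [Y → , .] }  — shift, reduce
  I2: { [E' → E .] }  — accept
  I3: { [E → F . Y], [F → . , b], [F → . F F], [F → . Y], [F → . f E ,], [F → F . F], [Y → . ,] }  — shift
  I4: { [E → . F Y], [E → . Y E], [E → Y . E], [F → . , b], [F → . F F], [F → . Y], [F → . f E ,], [F → Y .], [Y → . ,] }  — shift, reduce
  I5: { [E → . F Y], [E → . Y E], [F → . , b], [F → . F F], [F → . Y], [F → . f E ,], [F → f . E ,], [Y → . ,] }  — shift
  I6: { [F → f E . ,] }  — shift
  I7: { [F → f E , .] }  — reduce
  I8: { [E → Y E .] }  — reduce
  I9: { [F → . , b], [F → . F F], [F → . Y], [F → . f E ,], [F → F . F], [F → F F .], [Y → . ,] }  — shift, reduce
  I10: { [E → F Y .], [F → Y .] }  — 2 reduces
  I11: { [F → Y .] }  — reduce
  I12: { [F → , b .] }  — reduce

Conflict in state I1:
  Shift-reduce conflict between [Y → , .] and [F → , . b]
So the grammar is NOT LR(0).

Answer: No. Shift-reduce conflict between [Y → , .] and [F → , . b]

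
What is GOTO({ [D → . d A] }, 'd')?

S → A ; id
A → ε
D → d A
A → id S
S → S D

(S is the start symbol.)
{ [A → . id S], [A → .], [D → d . A] }

GOTO(I, 'd') = CLOSURE({ [A → αX.β] : [A → α.Xβ] ∈ I, X = 'd' })

Items with dot before 'd', with the dot advanced:
  [D → . d A] → [D → d . A]
Closure of the advanced items:
  [D → d . A] has the dot before A: add [A → .], [A → . id S]

GOTO = { [A → . id S], [A → .], [D → d . A] }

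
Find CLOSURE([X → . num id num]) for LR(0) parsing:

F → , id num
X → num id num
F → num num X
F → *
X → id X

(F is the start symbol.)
{ [X → . num id num] }

Start with: [X → . num id num]
The dot precedes the terminal num, so nothing is added.

CLOSURE = { [X → . num id num] }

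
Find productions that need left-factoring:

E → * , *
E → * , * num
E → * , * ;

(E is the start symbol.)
Yes, E has productions with common prefix '* , *'

Left-factoring is needed when two productions for the same non-terminal
share a common prefix on the right-hand side.

Productions for E:
  E → * , *
  E → * , * num
  E → * , * ;

Found common prefix '* , *' in productions for E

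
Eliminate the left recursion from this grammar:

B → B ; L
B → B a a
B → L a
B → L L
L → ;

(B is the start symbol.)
B → L a B'
B → L L B'
B' → ; L B'
B' → a a B'
B' → ε
L → ;

B is directly left-recursive. The standard transformation for
  A → A α₁ | ... | A α_m | β₁ | ... | β_n
is
  A  → β₁ A' | ... | β_n A'
  A' → α₁ A' | ... | α_m A' | ε

B → L a becomes B → L a B'
B → L L becomes B → L L B'
B → B ; L becomes B' → ; L B'
B → B a a becomes B' → a a B'
Add B' → ε

Productions for other non-terminals are unchanged:
  L → ;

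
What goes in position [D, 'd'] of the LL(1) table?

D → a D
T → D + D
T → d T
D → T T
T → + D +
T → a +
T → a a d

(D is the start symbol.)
To find M[D, 'd'], we find productions for D where 'd' is in the predict set (PREDICT(N → α) = (FIRST(α) \ {ε}) ∪ (FOLLOW(N) if α ⇒* ε)).

Relevant sets:
  FIRST(T) = { '+', 'a', 'd' }

D → a D: PREDICT = { 'a' }
D → T T: PREDICT = { '+', 'a', 'd' }
  'd' is in predict set, so this production goes in M[D, 'd']

M[D, 'd'] = D → T T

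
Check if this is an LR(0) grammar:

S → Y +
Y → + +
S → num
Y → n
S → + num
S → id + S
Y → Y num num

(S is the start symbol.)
Yes, the grammar is LR(0)

A grammar is LR(0) if no state in the canonical LR(0) collection has:
  - both a shift item (dot before a terminal) and a complete item (shift-reduce conflict), or
  - two or more complete items (reduce-reduce conflict; the accept item [S' → S .] counts as a complete item here).

Augment with S' → S and build the canonical LR(0) collection (I0 = CLOSURE({[S' → . S]}), then GOTO on every symbol after a dot until no new states appear). It has 14 states:
  I0: { [S → . + num], [S → . Y +], [S → . id + S], [S → . num], [S' → . S], [Y → . + +], [Y → . Y num num], [Y → . n] }  — shift
  I1: { [S → + . num], [Y → + . +] }  — shift
  I2: { [S' → S .] }  — accept
  I3: { [S → Y . +], [Y → Y . num num] }  — shift
  I4: { [S → id . + S] }  — shift
  I5: { [Y → n .] }  — reduce
  I6: { [S → num .] }  — reduce
  I7: { [S → . + num], [S → . Y +], [S → . id + S], [S → . num], [S → id + . S], [Y → . + +], [Y → . Y num num], [Y → . n] }  — shift
  I8: { [S → id + S .] }  — reduce
  I9: { [S → Y + .] }  — reduce
  I10: { [Y → Y num . num] }  — shift
  I11: { [Y → Y num num .] }  — reduce
  I12: { [Y → + + .] }  — reduce
  I13: { [S → + num .] }  — reduce

Every state is either a pure shift/goto state or contains exactly one complete item and nothing to shift — no conflicts. The grammar is LR(0).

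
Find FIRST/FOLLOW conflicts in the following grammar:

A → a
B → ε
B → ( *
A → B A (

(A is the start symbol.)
Yes. B → '(' '*' with FOLLOW(B) on { '(' }

Nullable non-terminals: B.

B: nullable alternative(s) B → ε; FOLLOW(B) = { '(', 'a' }
  B → ε: FIRST \ {ε} = { } — this is the only nullable alternative, skip
  B → ( *: FIRST \ {ε} = { '(' } — overlaps FOLLOW(B) on { '(' }: CONFLICT

A has no nullable alternative, so no FIRST/FOLLOW check is needed there.

So the grammar has 1 FIRST/FOLLOW conflict (marked CONFLICT above).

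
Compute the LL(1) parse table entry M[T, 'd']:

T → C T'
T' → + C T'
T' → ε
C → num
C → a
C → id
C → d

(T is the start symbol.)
T → C T'

To find M[T, 'd'], we find productions for T where 'd' is in the predict set (PREDICT(N → α) = (FIRST(α) \ {ε}) ∪ (FOLLOW(N) if α ⇒* ε)).

Relevant sets:
  FIRST(C) = { 'a', 'd', 'id', 'num' }

T → C T': PREDICT = { 'a', 'd', 'id', 'num' }
  'd' is in predict set, so this production goes in M[T, 'd']

M[T, 'd'] = T → C T'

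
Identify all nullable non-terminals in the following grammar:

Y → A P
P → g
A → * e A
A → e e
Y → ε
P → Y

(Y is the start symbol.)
{ 'P', 'Y' }

A non-terminal is nullable if it can derive ε (the empty string): either it has an ε-production, or it has a production whose right-hand side consists entirely of nullable non-terminals.

ε-productions: Y → ε
So Y is immediately nullable.
P → Y: every symbol on the right is nullable, so P is nullable too.
No further non-terminal can be added: every production for the remaining non-terminals contains a terminal or a non-nullable non-terminal.
Nullable = { 'P', 'Y' }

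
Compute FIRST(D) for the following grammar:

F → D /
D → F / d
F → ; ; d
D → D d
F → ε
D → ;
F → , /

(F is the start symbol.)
{ ',', '/', ';' }

FIRST sets of the other non-terminals involved (by the same procedure, iterated to a fixed point):
  FIRST(F) = { ',', '/', ';', ε }

From D → F / d:
  - F is a non-terminal: add FIRST(F) \ {ε} = { ',', '/', ';' }
    F is nullable, so continue to the next symbol
  - '/' is a terminal: add '/' and stop
From D → D d:
  - D is the symbol being defined: contributes nothing new
    D is not nullable, so stop
From D → ;:
  - ';' is a terminal: add ';' and stop

Collecting: FIRST(D) = { ',', '/', ';' }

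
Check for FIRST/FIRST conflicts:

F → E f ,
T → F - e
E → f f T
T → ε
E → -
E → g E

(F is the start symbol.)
No FIRST/FIRST conflicts.

A FIRST/FIRST conflict occurs when two productions N → α and N → β for the same non-terminal have FIRST(α) ∩ FIRST(β) ≠ ∅ (with ε ∈ FIRST of a nullable right-hand side, so two nullable alternatives also conflict).

FIRST sets of the non-terminals at (or reachable through a nullable prefix from) the front of some alternative:
  FIRST(F) = { '-', 'f', 'g' }

Productions for T:
  T → F - e: FIRST = { '-', 'f', 'g' }
  T → ε: FIRST = { ε }
Productions for E:
  E → f f T: FIRST = { 'f' }
  E → -: FIRST = { '-' }
  E → g E: FIRST = { 'g' }
F has only one production, so no FIRST/FIRST conflict is possible there.

All alternatives of each non-terminal have pairwise disjoint FIRST sets.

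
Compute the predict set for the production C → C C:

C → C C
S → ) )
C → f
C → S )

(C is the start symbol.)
PREDICT(C → C C) = (FIRST(RHS) \ {ε}) ∪ (FOLLOW(C) if ε ∈ FIRST(RHS), i.e. RHS ⇒* ε)
FIRST(C) = { ')', 'f' }
FIRST(C C) = { ')', 'f' }
ε ∉ FIRST(C C), so FOLLOW(C) is not added.
PREDICT(C → C C) = { ')', 'f' }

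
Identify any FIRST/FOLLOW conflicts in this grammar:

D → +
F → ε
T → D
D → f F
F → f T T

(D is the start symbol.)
A FIRST/FOLLOW conflict occurs when a non-terminal N has a nullable alternative N → β (β ⇒* ε) and another alternative N → α with FIRST(α) ∩ FOLLOW(N) ≠ ∅: on such a lookahead the parser cannot decide between expanding α and letting N vanish via β.

Nullable non-terminals: F.

F: nullable alternative(s) F → ε; FOLLOW(F) = { $, '+', 'f' }
  F → ε: FIRST \ {ε} = { } — this is the only nullable alternative, skip
  F → f T T: FIRST \ {ε} = { 'f' } — overlaps FOLLOW(F) on { 'f' }: CONFLICT

D, T have no nullable alternative, so no FIRST/FOLLOW check is needed there.

So the grammar has 1 FIRST/FOLLOW conflict (marked CONFLICT above).

Answer: Yes. F → f T T with FOLLOW(F) on { 'f' }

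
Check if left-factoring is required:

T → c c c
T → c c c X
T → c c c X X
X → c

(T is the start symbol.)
Yes, T has productions with common prefix 'c c c'

Left-factoring is needed when two productions for the same non-terminal
share a common prefix on the right-hand side.

Productions for T:
  T → c c c
  T → c c c X
  T → c c c X X

Found common prefix 'c c c' in productions for T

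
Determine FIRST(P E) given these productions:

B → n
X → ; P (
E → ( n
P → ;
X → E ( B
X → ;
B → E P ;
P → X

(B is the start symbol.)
{ '(', ';' }

FIRST sets of the non-terminals involved (from the grammar, by fixed-point iteration):
  FIRST(P) = { '(', ';' }

To compute FIRST(P E), process the symbols left to right:
Symbol P is a non-terminal. Add FIRST(P) \ {ε} = { '(', ';' }
P is not nullable (ε ∉ FIRST(P)), so stop here.
FIRST(P E) = { '(', ';' }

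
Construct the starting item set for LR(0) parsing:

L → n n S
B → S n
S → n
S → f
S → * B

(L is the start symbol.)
First, augment the grammar with L' → L
I₀ = CLOSURE({ [L' → . L] }):
  [L' → . L] has the dot before L: add [L → . n n S]
No further items can be added.

I₀ = { [L → . n n S], [L' → . L] }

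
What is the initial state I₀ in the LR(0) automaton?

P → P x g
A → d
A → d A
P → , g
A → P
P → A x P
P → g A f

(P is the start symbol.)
{ [A → . P], [A → . d A], [A → . d], [P → . , g], [P → . A x P], [P → . P x g], [P → . g A f], [P' → . P] }

First, augment the grammar with P' → P
I₀ = CLOSURE({ [P' → . P] }):
  [P' → . P] has the dot before P: add [P → . P x g], [P → . , g], [P → . A x P], [P → . g A f]
  [P → . A x P] has the dot before A: add [A → . d], [A → . d A], [A → . P]
No further items can be added.

I₀ = { [A → . P], [A → . d A], [A → . d], [P → . , g], [P → . A x P], [P → . P x g], [P → . g A f], [P' → . P] }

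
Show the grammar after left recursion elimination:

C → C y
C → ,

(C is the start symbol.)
C → , C'
C' → y C'
C' → ε

C is directly left-recursive. The standard transformation for
  A → A α₁ | ... | A α_m | β₁ | ... | β_n
is
  A  → β₁ A' | ... | β_n A'
  A' → α₁ A' | ... | α_m A' | ε

C → , becomes C → , C'
C → C y becomes C' → y C'
Add C' → ε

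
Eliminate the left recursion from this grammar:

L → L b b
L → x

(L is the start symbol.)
L → x L'
L' → b b L'
L' → ε

L is directly left-recursive. The standard transformation for
  A → A α₁ | ... | A α_m | β₁ | ... | β_n
is
  A  → β₁ A' | ... | β_n A'
  A' → α₁ A' | ... | α_m A' | ε

L → x becomes L → x L'
L → L b b becomes L' → b b L'
Add L' → ε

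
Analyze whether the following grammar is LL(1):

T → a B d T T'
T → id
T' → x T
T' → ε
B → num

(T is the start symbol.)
No. Predict set conflict for T': { 'x' }

A grammar is LL(1) if for each non-terminal N with multiple productions, the predict sets of those productions are pairwise disjoint, where PREDICT(N → α) = (FIRST(α) \ {ε}) ∪ (FOLLOW(N) if α ⇒* ε).

Relevant sets:
  FOLLOW(T') = { $, 'x' }

For T:
  PREDICT(T → a B d T T') = { 'a' }
  PREDICT(T → id) = { 'id' }
For T':
  PREDICT(T' → x T) = { 'x' }
  PREDICT(T' → ε) = { $, 'x' }
B has a single production, so nothing to check there.

Conflict found: Predict set conflict for T': { 'x' }
The grammar is NOT LL(1).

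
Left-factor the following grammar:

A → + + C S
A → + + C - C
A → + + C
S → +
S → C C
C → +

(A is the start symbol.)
A → + + C A'
A' → S
A' → - C
A' → ε
S → +
S → C C
C → +

Left-factoring transforms A → αβ₁ | αβ₂ into A → αA' and A' → β₁ | β₂
(α is the longest common prefix among the alternatives). Repeat until
no nonterminal has two alternatives with a common prefix.

Round 1: A has alternatives sharing prefix '+ + C'. Introduce A': A → + + C A'
  Add: A' → S
  Add: A' → - C
  Add: A' → ε

No remaining common prefixes — done.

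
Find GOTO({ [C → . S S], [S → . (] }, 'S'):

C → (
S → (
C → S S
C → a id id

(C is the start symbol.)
{ [C → S . S], [S → . (] }

GOTO(I, 'S') = CLOSURE({ [A → αX.β] : [A → α.Xβ] ∈ I, X = 'S' })

Items with dot before 'S', with the dot advanced:
  [C → . S S] → [C → S . S]
Closure of the advanced items:
  [C → S . S] has the dot before S: add [S → . (]

GOTO = { [C → S . S], [S → . (] }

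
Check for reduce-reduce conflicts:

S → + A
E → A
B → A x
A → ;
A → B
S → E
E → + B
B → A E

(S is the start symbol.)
Yes — I11: [A → B .] vs [E → + B .]

A reduce-reduce conflict occurs when an LR(0) state has two complete items [A → α .] and [B → β .] — both call for a reduction, and with no lookahead the parser cannot choose between them.

Augment with S' → S and build the canonical LR(0) collection (I0 = CLOSURE({[S' → . S]}), then GOTO on every symbol after a dot until no new states appear). It has 13 states:
  I0: { [A → . ;], [A → . B], [B → . A E], [B → . A x], [E → . + B], [E → . A], [S → . + A], [S → . E], [S' → . S] }  — shift
  I1: { [A → . ;], [A → . B], [B → . A E], [B → . A x], [E → + . B], [S → + . A] }  — shift
  I2: { [A → ; .] }  — reduce
  I3: { [A → . ;], [A → . B], [B → . A E], [B → . A x], [B → A . E], [B → A . x], [E → . + B], [E → . A], [E → A .] }  — shift, reduce
  I4: { [A → B .] }  — reduce
  I5: { [S → E .] }  — reduce
  I6: { [S' → S .] }  — accept
  I7: { [A → . ;], [A → . B], [B → . A E], [B → . A x], [E → + . B] }  — shift
  I8: { [B → A E .] }  — reduce
  I9: { [B → A x .] }  — reduce
  I10: { [A → . ;], [A → . B], [B → . A E], [B → . A x], [B → A . E], [B → A . x], [E → . + B], [E → . A] }  — shift
  I11: { [A → B .], [E → + B .] }  — 2 reduces
  I12: { [A → . ;], [A → . B], [B → . A E], [B → . A x], [B → A . E], [B → A . x], [E → . + B], [E → . A], [S → + A .] }  — shift, reduce

I11 contains complete items [A → B .], [E → + B .] — reduce-reduce conflict.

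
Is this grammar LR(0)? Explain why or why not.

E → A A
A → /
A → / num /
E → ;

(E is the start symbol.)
No. Shift-reduce conflict between [A → / .] and [A → / . num /]

Augment with E' → E and build the canonical LR(0) collection (I0 = CLOSURE({[E' → . E]}), then GOTO on every symbol after a dot until no new states appear). It has 8 states:
  I0: { [A → . / num /], [A → . /], [E → . ;], [E → . A A], [E' → . E] }  — shift
  I1: { [A → / . num /], [A → / .] }  — shift, reduce
  I2: { [E → ; .] }  — reduce
  I3: { [A → . / num /], [A → . /], [E → A . A] }  — shift
  I4: { [E' → E .] }  — accept
  I5: { [E → A A .] }  — reduce
  I6: { [A → / num . /] }  — shift
  I7: { [A → / num / .] }  — reduce

Conflict in state I1:
  Shift-reduce conflict between [A → / .] and [A → / . num /]
So the grammar is NOT LR(0).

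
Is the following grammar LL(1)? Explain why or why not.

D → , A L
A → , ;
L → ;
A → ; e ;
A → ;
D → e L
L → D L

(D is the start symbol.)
No. Predict set conflict for A: { ';' }

A grammar is LL(1) if for each non-terminal N with multiple productions, the predict sets of those productions are pairwise disjoint, where PREDICT(N → α) = (FIRST(α) \ {ε}) ∪ (FOLLOW(N) if α ⇒* ε).

Relevant sets:
  FIRST(D) = { ',', 'e' }

For D:
  PREDICT(D → ',' A L) = { ',' }
  PREDICT(D → e L) = { 'e' }
For A:
  PREDICT(A → ',' ';') = { ',' }
  PREDICT(A → ';' e ';') = { ';' }
  PREDICT(A → ';') = { ';' }
For L:
  PREDICT(L → ';') = { ';' }
  PREDICT(L → D L) = { ',', 'e' }

Conflict found: Predict set conflict for A: { ';' }
The grammar is NOT LL(1).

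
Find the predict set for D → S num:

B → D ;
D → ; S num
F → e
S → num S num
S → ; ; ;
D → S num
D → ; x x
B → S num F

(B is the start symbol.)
{ ';', 'num' }

PREDICT(D → S num) = (FIRST(RHS) \ {ε}) ∪ (FOLLOW(D) if ε ∈ FIRST(RHS), i.e. RHS ⇒* ε)
FIRST(S) = { ';', 'num' }
FIRST(S num) = { ';', 'num' }
ε ∉ FIRST(S num), so FOLLOW(D) is not added.
PREDICT(D → S num) = { ';', 'num' }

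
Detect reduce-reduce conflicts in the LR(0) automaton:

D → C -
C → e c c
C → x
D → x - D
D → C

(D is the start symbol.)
Augment with D' → D and build the canonical LR(0) collection (I0 = CLOSURE({[D' → . D]}), then GOTO on every symbol after a dot until no new states appear). It has 10 states:
  I0: { [C → . e c c], [C → . x], [D → . C -], [D → . C], [D → . x - D], [D' → . D] }  — shift
  I1: { [D → C . -], [D → C .] }  — shift, reduce
  I2: { [D' → D .] }  — accept
  I3: { [C → e . c c] }  — shift
  I4: { [C → x .], [D → x . - D] }  — shift, reduce
  I5: { [C → . e c c], [C → . x], [D → . C -], [D → . C], [D → . x - D], [D → x - . D] }  — shift
  I6: { [D → x - D .] }  — reduce
  I7: { [C → e c . c] }  — shift
  I8: { [C → e c c .] }  — reduce
  I9: { [D → C - .] }  — reduce

No state contains more than one complete item.

Answer: No reduce-reduce conflicts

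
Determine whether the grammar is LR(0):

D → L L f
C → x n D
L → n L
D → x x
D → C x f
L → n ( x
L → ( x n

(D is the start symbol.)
Augment with D' → D and build the canonical LR(0) collection (I0 = CLOSURE({[D' → . D]}), then GOTO on every symbol after a dot until no new states appear). It has 19 states:
  I0: { [C → . x n D], [D → . C x f], [D → . L L f], [D → . x x], [D' → . D], [L → . ( x n], [L → . n ( x], [L → . n L] }  — shift
  I1: { [L → ( . x n] }  — shift
  I2: { [D → C . x f] }  — shift
  I3: { [D' → D .] }  — accept
  I4: { [D → L . L f], [L → . ( x n], [L → . n ( x], [L → . n L] }  — shift
  I5: { [L → . ( x n], [L → . n ( x], [L → . n L], [L → n . ( x], [L → n . L] }  — shift
  I6: { [C → x . n D], [D → x . x] }  — shift
  I7: { [C → . x n D], [C → x n . D], [D → . C x f], [D → . L L f], [D → . x x], [L → . ( x n], [L → . n ( x], [L → . n L] }  — shift
  I8: { [D → x x .] }  — reduce
  I9: { [C → x n D .] }  — reduce
  I10: { [L → ( . x n], [L → n ( . x] }  — shift
  I11: { [L → n L .] }  — reduce
  I12: { [L → ( x . n], [L → n ( x .] }  — shift, reduce
  I13: { [L → ( x n .] }  — reduce
  I14: { [D → L L . f] }  — shift
  I15: { [D → L L f .] }  — reduce
  I16: { [D → C x . f] }  — shift
  I17: { [D → C x f .] }  — reduce
  I18: { [L → ( x . n] }  — shift

Conflict in state I12:
  Shift-reduce conflict between [L → n ( x .] and [L → ( x . n]
So the grammar is NOT LR(0).

Answer: No. Shift-reduce conflict between [L → n ( x .] and [L → ( x . n]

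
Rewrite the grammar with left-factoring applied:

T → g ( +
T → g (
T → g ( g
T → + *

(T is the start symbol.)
T → g ( T'
T' → +
T' → ε
T' → g
T → + *

Left-factoring transforms A → αβ₁ | αβ₂ into A → αA' and A' → β₁ | β₂
(α is the longest common prefix among the alternatives). Repeat until
no nonterminal has two alternatives with a common prefix.

Round 1: T has alternatives sharing prefix 'g ('. Introduce T': T → g ( T'
  Add: T' → +
  Add: T' → ε
  Add: T' → g

No remaining common prefixes — done.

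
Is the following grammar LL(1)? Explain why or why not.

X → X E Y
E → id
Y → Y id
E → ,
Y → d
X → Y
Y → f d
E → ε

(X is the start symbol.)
No. Predict set conflict for X: { 'd', 'f' }

A grammar is LL(1) if for each non-terminal N with multiple productions, the predict sets of those productions are pairwise disjoint, where PREDICT(N → α) = (FIRST(α) \ {ε}) ∪ (FOLLOW(N) if α ⇒* ε).

Relevant sets:
  FIRST(X) = { 'd', 'f' }
  FIRST(Y) = { 'd', 'f' }
  FOLLOW(E) = { 'd', 'f' }

For X:
  PREDICT(X → X E Y) = { 'd', 'f' }
  PREDICT(X → Y) = { 'd', 'f' }
For E:
  PREDICT(E → id) = { 'id' }
  PREDICT(E → ',') = { ',' }
  PREDICT(E → ε) = { 'd', 'f' }
For Y:
  PREDICT(Y → Y id) = { 'd', 'f' }
  PREDICT(Y → d) = { 'd' }
  PREDICT(Y → f d) = { 'f' }

Conflict found: Predict set conflict for X: { 'd', 'f' }
The grammar is NOT LL(1).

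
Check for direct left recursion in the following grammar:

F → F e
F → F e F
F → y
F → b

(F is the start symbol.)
Direct left recursion occurs when N → N α for some non-terminal N (the right-hand side begins with the left-hand side itself).

F → F e: LEFT RECURSIVE (starts with F)
F → F e F: LEFT RECURSIVE (starts with F)
F → y: starts with y
F → b: starts with b

The grammar has direct left recursion on: F.

Answer: Yes, F is left-recursive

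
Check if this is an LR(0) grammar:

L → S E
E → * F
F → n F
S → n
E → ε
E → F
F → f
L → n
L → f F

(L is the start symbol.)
Augment with L' → L and build the canonical LR(0) collection (I0 = CLOSURE({[L' → . L]}), then GOTO on every symbol after a dot until no new states appear). It has 13 states:
  I0: { [L → . S E], [L → . f F], [L → . n], [L' → . L], [S → . n] }  — shift
  I1: { [L' → L .] }  — accept
  I2: { [E → . * F], [E → . F], [E → .], [F → . f], [F → . n F], [L → S . E] }  — shift, reduce
  I3: { [F → . f], [F → . n F], [L → f . F] }  — shift
  I4: { [L → n .], [S → n .] }  — 2 reduces
  I5: { [L → f F .] }  — reduce
  I6: { [F → f .] }  — reduce
  I7: { [F → . f], [F → . n F], [F → n . F] }  — shift
  I8: { [F → n F .] }  — reduce
  I9: { [E → * . F], [F → . f], [F → . n F] }  — shift
  I10: { [L → S E .] }  — reduce
  I11: { [E → F .] }  — reduce
  I12: { [E → * F .] }  — reduce

Conflict in state I2:
  Shift-reduce conflict between [E → .] and [E → . * F]
So the grammar is NOT LR(0).

Answer: No. Shift-reduce conflict between [E → .] and [E → . * F]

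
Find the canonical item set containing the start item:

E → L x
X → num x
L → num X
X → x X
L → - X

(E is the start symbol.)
First, augment the grammar with E' → E
I₀ = CLOSURE({ [E' → . E] }):
  [E' → . E] has the dot before E: add [E → . L x]
  [E → . L x] has the dot before L: add [L → . num X], [L → . - X]
No further items can be added.

I₀ = { [E → . L x], [E' → . E], [L → . - X], [L → . num X] }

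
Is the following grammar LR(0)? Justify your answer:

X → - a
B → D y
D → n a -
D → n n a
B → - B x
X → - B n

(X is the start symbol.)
Yes, the grammar is LR(0)

A grammar is LR(0) if no state in the canonical LR(0) collection has:
  - both a shift item (dot before a terminal) and a complete item (shift-reduce conflict), or
  - two or more complete items (reduce-reduce conflict; the accept item [X' → X .] counts as a complete item here).

Augment with X' → X and build the canonical LR(0) collection (I0 = CLOSURE({[X' → . X]}), then GOTO on every symbol after a dot until no new states appear). It has 16 states:
  I0: { [X → . - B n], [X → . - a], [X' → . X] }  — shift
  I1: { [B → . - B x], [B → . D y], [D → . n a -], [D → . n n a], [X → - . B n], [X → - . a] }  — shift
  I2: { [X' → X .] }  — accept
  I3: { [B → - . B x], [B → . - B x], [B → . D y], [D → . n a -], [D → . n n a] }  — shift
  I4: { [X → - B . n] }  — shift
  I5: { [B → D . y] }  — shift
  I6: { [X → - a .] }  — reduce
  I7: { [D → n . a -], [D → n . n a] }  — shift
  I8: { [D → n a . -] }  — shift
  I9: { [D → n n . a] }  — shift
  I10: { [D → n n a .] }  — reduce
  I11: { [D → n a - .] }  — reduce
  I12: { [B → D y .] }  — reduce
  I13: { [X → - B n .] }  — reduce
  I14: { [B → - B . x] }  — shift
  I15: { [B → - B x .] }  — reduce

Every state is either a pure shift/goto state or contains exactly one complete item and nothing to shift — no conflicts. The grammar is LR(0).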